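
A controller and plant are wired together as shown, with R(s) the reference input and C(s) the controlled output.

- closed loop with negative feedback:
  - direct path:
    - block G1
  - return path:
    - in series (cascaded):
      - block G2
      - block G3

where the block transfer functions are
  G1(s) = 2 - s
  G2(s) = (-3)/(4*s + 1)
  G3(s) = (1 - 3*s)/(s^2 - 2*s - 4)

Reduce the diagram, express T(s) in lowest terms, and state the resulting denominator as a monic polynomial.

Answer: s^3 - 4*s^2 + 3*s/4 - 5/2

Working:
[1] series reduction of G2, G3: (9*s - 3)/(4*s^3 - 7*s^2 - 18*s - 4)
[2] close the feedback loop around G1, (G2*G3): (-4*s^4 + 15*s^3 + 4*s^2 - 32*s - 8)/(4*s^3 - 16*s^2 + 3*s - 10)
No further cancellation is possible in the step-2 result, so that is T(s). Its denominator becomes monic after dividing by the leading coefficient 4.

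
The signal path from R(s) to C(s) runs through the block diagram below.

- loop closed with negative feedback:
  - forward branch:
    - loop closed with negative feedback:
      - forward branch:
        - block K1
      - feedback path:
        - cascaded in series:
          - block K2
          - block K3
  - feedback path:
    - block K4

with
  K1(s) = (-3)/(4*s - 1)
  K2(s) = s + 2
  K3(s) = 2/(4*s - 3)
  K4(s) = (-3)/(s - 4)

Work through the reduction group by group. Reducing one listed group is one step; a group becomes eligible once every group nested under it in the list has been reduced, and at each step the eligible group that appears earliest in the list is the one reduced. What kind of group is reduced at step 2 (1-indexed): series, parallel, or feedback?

Step 1 - reduce the series chain K2, K3
Step 2 - collapse the loop (K1 forward, (K2*K3) return)
Step 3 - apply the feedback formula to [K1/(1+K1*(K2*K3))], K4
So the answer for step 2 is feedback.

Therefore the answer is feedback.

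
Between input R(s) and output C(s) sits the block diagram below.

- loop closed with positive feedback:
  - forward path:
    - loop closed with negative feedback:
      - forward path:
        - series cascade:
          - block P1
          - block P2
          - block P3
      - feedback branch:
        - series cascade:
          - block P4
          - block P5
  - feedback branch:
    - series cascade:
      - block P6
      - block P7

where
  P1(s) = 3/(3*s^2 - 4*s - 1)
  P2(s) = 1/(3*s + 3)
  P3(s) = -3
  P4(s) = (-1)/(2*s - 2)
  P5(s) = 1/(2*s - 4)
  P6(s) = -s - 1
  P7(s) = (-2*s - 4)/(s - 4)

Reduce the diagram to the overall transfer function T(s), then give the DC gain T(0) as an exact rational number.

Reducing step by step:

Step 1: reduce the series chain P1, P2, P3 gives (-3)/(3*s^3 - s^2 - 5*s - 1)
Step 2: multiply P4, P5 (series) gives (-1)/(4*s^2 - 12*s + 8)
Step 3: apply the feedback formula to (P1*P2*P3), (P4*P5) gives (-12*s^2 + 36*s - 24)/(12*s^5 - 40*s^4 + 16*s^3 + 48*s^2 - 28*s - 5)
Step 4: combine P6, P7 in series gives (2*s^2 + 6*s + 4)/(s - 4)
Step 5: reduce the feedback loop with forward [(P1*P2*P3)/(1+(P1*P2*P3)*(P4*P5))] and return (P6*P7) gives (-12*s^3 + 84*s^2 - 168*s + 96)/(12*s^6 - 88*s^5 + 200*s^4 - 16*s^3 - 340*s^2 + 107*s + 116)
The step-5 result is T(s). Setting s = 0: T(0) = 96/116 = 24/29.

Answer: 24/29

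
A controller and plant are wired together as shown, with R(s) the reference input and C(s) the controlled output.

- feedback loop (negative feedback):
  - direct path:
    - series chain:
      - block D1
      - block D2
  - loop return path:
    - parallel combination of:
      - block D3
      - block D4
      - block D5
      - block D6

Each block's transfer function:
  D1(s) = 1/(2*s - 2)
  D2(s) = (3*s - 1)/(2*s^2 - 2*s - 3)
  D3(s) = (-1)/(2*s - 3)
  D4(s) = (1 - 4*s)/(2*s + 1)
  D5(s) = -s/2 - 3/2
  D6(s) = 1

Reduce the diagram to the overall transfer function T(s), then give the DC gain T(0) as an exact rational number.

Answer: -6/31

Working:
1. cascade D1, D2, giving (3*s - 1)/(4*s^3 - 8*s^2 - 2*s + 6)
2. combine D3, D4, D5, D6 in parallel, giving (-4*s^3 - 16*s^2 + 31*s - 5)/(8*s^2 - 8*s - 6)
3. reduce the feedback loop with forward (D1*D2) and return (D3+D4+D5+D6), giving (24*s^3 - 32*s^2 - 10*s + 6)/(32*s^5 - 108*s^4 - 20*s^3 + 221*s^2 - 82*s - 31)
Step 3 gives the overall T(s). Then T(0) = 6/(-31) = -6/31.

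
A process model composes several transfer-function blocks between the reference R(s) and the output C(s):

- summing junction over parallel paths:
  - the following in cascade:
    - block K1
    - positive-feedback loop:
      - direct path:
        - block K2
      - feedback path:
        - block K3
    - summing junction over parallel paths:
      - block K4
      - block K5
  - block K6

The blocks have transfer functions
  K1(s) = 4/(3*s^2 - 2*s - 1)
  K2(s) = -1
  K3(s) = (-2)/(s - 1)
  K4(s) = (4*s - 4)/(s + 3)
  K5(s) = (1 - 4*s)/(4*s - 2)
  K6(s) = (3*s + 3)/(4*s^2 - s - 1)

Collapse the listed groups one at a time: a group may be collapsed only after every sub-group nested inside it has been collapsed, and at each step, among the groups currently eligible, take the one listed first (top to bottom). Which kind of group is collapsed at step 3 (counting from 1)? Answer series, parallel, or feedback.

[1] close the feedback loop around K2, K3
[2] reduce the parallel group K4, K5
[3] cascade K1, [K2/(1-K2*K3)], (K4+K5)
[4] parallel reduction of (K1*[K2/(1-K2*K3)]*(K4+K5)), K6
The group at step 3 is a series group.

Therefore the answer is series.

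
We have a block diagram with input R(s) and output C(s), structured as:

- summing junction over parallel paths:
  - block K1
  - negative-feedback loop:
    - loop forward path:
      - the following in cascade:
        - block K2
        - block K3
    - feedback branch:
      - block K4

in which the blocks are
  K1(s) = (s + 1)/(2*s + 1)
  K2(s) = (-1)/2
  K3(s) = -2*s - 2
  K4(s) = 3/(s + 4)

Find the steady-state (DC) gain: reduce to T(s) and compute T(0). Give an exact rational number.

[1] cascade K2, K3: s + 1
[2] collapse the loop ((K2*K3) forward, K4 return): (s^2 + 5*s + 4)/(4*s + 7)
[3] parallel reduction of K1, [(K2*K3)/(1+(K2*K3)*K4)]: (2*s^3 + 15*s^2 + 24*s + 11)/(8*s^2 + 18*s + 7)
DC gain: substitute s = 0 into T(s) from step 3: T(0) = 11/7.

Therefore the answer is 11/7.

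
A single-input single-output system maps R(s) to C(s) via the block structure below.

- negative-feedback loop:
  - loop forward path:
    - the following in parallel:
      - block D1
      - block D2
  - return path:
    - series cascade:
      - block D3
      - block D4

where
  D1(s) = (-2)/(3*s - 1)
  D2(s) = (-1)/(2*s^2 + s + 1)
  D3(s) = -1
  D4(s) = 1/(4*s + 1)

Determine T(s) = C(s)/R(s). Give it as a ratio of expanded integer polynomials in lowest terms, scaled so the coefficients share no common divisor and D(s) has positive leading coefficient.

First reduce the diagram to T(s).

1. add D1, D2 (parallel) gives (-4*s^2 - 5*s - 1)/(6*s^3 + s^2 + 2*s - 1)
2. series reduction of D3, D4 gives (-1)/(4*s + 1)
3. collapse the loop ((D1+D2) forward, (D3*D4) return); the result is T(s) itself (integer coefficients, no common factor, positive leading denominator coefficient)

Answer: (-4*s^2 - 5*s - 1)/(6*s^3 + s^2 + 3*s)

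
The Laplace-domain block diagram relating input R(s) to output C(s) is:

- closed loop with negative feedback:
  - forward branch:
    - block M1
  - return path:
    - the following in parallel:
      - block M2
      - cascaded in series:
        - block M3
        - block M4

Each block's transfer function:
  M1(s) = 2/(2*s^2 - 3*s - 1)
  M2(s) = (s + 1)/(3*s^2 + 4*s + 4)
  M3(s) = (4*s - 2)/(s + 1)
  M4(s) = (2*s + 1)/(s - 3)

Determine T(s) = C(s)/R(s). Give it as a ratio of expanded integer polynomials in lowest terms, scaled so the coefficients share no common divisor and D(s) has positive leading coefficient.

The answer is (6*s^4 - 4*s^3 - 26*s^2 - 40*s - 24)/(6*s^6 - 13*s^5 + 25*s^4 + 67*s^3 + 99*s^2 + 30*s - 10).

Reasoning:
1. combine M3, M4 in series gives (8*s^2 - 2)/(s^2 - 2*s - 3)
2. reduce the parallel group M2, (M3*M4) gives (24*s^4 + 33*s^3 + 25*s^2 - 13*s - 11)/(3*s^4 - 2*s^3 - 13*s^2 - 20*s - 12)
3. reduce the feedback loop with forward M1 and return (M2+(M3*M4)); the result is T(s) itself (integer coefficients, no common factor, positive leading denominator coefficient)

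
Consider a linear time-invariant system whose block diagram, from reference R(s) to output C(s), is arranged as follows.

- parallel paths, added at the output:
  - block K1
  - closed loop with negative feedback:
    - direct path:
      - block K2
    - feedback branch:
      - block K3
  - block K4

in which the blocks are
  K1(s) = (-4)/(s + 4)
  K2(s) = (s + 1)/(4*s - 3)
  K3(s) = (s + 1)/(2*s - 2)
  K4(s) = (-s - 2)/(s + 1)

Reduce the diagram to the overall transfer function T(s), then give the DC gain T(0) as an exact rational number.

Step 1 - collapse the loop (K2 forward, K3 return) gives (2*s^2 - 2)/(9*s^2 - 12*s + 7)
Step 2 - parallel reduction of K1, [K2/(1+K2*K3)], K4 gives (-7*s^4 - 68*s^3 + 11*s^2 + 64*s - 92)/(9*s^4 + 33*s^3 - 17*s^2 - 13*s + 28)
Step 2 gives the overall T(s). Then T(0) = -92/28 = -23/7.

Therefore the answer is -23/7.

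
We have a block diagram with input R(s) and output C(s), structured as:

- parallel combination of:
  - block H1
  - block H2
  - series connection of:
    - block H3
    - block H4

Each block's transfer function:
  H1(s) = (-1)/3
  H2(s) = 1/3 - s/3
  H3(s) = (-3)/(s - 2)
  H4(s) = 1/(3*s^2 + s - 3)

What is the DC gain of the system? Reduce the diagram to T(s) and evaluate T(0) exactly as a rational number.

First reduce the diagram to T(s).

1. multiply H3, H4 (series) = (-3)/(3*s^3 - 5*s^2 - 5*s + 6)
2. sum the parallel branches H1, H2, (H3*H4) = (-3*s^4 + 5*s^3 + 5*s^2 - 6*s - 9)/(9*s^3 - 15*s^2 - 15*s + 18)
The step-2 result is T(s). Setting s = 0: T(0) = -9/18 = -1/2.

Answer: -1/2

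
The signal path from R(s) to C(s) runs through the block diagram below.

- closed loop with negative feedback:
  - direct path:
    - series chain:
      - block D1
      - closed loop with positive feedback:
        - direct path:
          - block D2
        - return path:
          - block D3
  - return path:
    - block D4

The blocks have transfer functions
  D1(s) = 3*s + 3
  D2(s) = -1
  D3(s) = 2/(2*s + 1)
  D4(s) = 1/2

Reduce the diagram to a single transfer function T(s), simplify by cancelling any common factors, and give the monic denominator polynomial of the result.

Step 1. close the feedback loop around D2, D3 -> (-2*s - 1)/(2*s + 3)
Step 2. combine D1, [D2/(1-D2*D3)] in series -> (-6*s^2 - 9*s - 3)/(2*s + 3)
Step 3. reduce the feedback loop with forward (D1*[D2/(1-D2*D3)]) and return D4 -> (12*s^2 + 18*s + 6)/(6*s^2 + 5*s - 3)
No further cancellation is possible in the step-3 result, so that is T(s). Its denominator becomes monic after dividing by the leading coefficient 6.

Final answer: s^2 + 5*s/6 - 1/2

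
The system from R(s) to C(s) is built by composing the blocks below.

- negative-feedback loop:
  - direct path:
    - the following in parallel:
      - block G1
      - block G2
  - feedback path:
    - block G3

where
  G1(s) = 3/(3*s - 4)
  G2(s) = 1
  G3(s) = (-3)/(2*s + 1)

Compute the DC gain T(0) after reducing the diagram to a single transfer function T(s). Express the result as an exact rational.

Step 1. combine G1, G2 in parallel; result (3*s - 1)/(3*s - 4)
Step 2. feedback reduction of (G1+G2), G3; result (6*s^2 + s - 1)/(6*s^2 - 14*s - 1)
The step-2 result is T(s). Setting s = 0: T(0) = -1/(-1) = 1.

Answer: 1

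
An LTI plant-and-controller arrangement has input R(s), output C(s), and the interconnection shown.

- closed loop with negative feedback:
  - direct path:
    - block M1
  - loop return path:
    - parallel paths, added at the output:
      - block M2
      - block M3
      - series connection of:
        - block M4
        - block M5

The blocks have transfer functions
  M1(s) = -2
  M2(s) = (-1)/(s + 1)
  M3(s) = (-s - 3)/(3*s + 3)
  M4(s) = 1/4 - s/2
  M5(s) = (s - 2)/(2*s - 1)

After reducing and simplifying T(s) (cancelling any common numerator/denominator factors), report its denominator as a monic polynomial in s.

Reducing step by step:

Step 1 - reduce the series chain M4, M5, giving 1/2 - s/4
Step 2 - add M2, M3, (M4*M5) (parallel), giving (-3*s^2 - s - 18)/(12*s + 12)
Step 3 - close the feedback loop around M1, (M2+M3+(M4*M5)), giving (-12*s - 12)/(3*s^2 + 7*s + 24)
Step 3 gives the fully reduced T(s), with no common factor left to cancel. The denominator's leading coefficient is 3, so divide each of its coefficients by 3 to get the monic form.

Answer: s^2 + 7*s/3 + 8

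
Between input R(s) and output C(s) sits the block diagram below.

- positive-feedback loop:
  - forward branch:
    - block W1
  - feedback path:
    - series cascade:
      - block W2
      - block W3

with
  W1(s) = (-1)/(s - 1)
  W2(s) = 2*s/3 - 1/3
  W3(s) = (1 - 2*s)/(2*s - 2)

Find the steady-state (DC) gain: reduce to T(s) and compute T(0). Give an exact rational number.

Step 1 - combine W2, W3 in series: (-4*s^2 + 4*s - 1)/(6*s - 6)
Step 2 - collapse the loop (W1 forward, (W2*W3) return): (6 - 6*s)/(2*s^2 - 8*s + 5)
DC gain: substitute s = 0 into T(s) from step 2: T(0) = 6/5.

Hence the answer: 6/5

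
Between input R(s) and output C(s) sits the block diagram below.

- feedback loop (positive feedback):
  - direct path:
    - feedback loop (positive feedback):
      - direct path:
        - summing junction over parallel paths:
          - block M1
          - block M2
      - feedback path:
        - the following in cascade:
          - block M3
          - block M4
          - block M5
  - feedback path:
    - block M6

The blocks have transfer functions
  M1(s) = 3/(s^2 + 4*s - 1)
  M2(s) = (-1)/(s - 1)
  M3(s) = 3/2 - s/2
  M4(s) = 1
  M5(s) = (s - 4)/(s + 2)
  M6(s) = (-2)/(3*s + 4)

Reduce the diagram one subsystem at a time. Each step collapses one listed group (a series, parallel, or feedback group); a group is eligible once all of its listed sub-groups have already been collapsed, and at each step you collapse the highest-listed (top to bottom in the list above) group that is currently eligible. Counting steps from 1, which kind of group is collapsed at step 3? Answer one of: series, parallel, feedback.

1. combine M1, M2 in parallel
2. series reduction of M3, M4, M5
3. feedback reduction of (M1+M2), (M3*M4*M5)
4. feedback reduction of [(M1+M2)/(1-(M1+M2)*(M3*M4*M5))], M6
Step 3: feedback.

Therefore the answer is feedback.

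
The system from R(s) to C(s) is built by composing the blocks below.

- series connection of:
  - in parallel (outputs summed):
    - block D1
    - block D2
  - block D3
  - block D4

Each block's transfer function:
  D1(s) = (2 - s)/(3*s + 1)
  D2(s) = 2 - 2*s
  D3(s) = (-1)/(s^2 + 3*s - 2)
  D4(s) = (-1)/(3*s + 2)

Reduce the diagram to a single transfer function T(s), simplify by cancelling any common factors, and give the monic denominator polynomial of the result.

Step 1. sum the parallel branches D1, D2 -> (-6*s^2 + 3*s + 4)/(3*s + 1)
Step 2. cascade (D1+D2), D3, D4 -> (-6*s^2 + 3*s + 4)/(9*s^4 + 36*s^3 + 11*s^2 - 12*s - 4)
The result of step 2 is T(s) in lowest terms. Its denominator has leading coefficient 9; dividing the denominator through by 9 makes it monic.

Hence the answer: s^4 + 4*s^3 + 11*s^2/9 - 4*s/3 - 4/9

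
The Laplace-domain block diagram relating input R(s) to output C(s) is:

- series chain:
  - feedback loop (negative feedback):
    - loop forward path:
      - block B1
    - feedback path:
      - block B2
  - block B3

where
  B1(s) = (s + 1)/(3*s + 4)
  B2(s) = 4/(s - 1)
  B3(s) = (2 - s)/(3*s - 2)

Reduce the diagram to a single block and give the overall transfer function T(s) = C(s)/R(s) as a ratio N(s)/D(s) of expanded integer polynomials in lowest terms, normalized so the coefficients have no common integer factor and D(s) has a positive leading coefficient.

Answer: (-s^3 + 2*s^2 + s - 2)/(9*s^3 + 9*s^2 - 10*s)

Working:
Step 1 - apply the feedback formula to B1, B2; result (s^2 - 1)/(3*s^2 + 5*s)
Step 2 - multiply [B1/(1+B1*B2)], B3 (series) - this is the overall T(s), already in the required normalized form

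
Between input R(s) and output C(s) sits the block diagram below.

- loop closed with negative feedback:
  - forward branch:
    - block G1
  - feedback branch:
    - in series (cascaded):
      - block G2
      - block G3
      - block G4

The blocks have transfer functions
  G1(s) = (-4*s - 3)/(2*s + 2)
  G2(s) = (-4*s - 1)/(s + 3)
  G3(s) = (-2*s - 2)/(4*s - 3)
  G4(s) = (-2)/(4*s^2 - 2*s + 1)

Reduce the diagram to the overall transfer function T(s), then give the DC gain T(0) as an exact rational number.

The answer is -9/2.

Reasoning:
Step 1. combine G2, G3, G4 in series = (-16*s^2 - 20*s - 4)/(16*s^4 + 28*s^3 - 50*s^2 + 27*s - 9)
Step 2. reduce the feedback loop with forward G1 and return (G2*G3*G4) = (-64*s^5 - 160*s^4 + 116*s^3 + 42*s^2 - 45*s + 27)/(32*s^5 + 88*s^4 + 20*s^3 + 82*s^2 + 112*s - 6)
That last expression is T(s); at s = 0 only the constant terms survive, so T(0) = 27/(-6) = -9/2.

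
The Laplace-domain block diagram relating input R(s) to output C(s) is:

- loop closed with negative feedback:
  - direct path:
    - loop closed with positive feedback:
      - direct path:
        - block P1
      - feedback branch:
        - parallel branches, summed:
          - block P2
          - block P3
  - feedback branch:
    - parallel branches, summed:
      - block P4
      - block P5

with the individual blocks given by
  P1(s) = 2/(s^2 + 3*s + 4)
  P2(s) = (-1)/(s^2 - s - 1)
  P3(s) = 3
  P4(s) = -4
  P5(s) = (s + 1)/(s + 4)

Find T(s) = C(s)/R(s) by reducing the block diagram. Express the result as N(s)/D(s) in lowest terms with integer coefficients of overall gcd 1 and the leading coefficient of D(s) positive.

Step 1: combine P2, P3 in parallel = (3*s^2 - 3*s - 4)/(s^2 - s - 1)
Step 2: close the feedback loop around P1, (P2+P3) = (2*s^2 - 2*s - 2)/(s^4 + 2*s^3 - 6*s^2 - s + 4)
Step 3: add P4, P5 (parallel) = (-3*s - 15)/(s + 4)
Step 4: apply the feedback formula to [P1/(1-P1*(P2+P3))], (P4+P5); the result is T(s) itself (integer coefficients, no common factor, positive leading denominator coefficient)

Hence the answer: (2*s^3 + 6*s^2 - 10*s - 8)/(s^5 + 6*s^4 - 4*s^3 - 49*s^2 + 36*s + 46)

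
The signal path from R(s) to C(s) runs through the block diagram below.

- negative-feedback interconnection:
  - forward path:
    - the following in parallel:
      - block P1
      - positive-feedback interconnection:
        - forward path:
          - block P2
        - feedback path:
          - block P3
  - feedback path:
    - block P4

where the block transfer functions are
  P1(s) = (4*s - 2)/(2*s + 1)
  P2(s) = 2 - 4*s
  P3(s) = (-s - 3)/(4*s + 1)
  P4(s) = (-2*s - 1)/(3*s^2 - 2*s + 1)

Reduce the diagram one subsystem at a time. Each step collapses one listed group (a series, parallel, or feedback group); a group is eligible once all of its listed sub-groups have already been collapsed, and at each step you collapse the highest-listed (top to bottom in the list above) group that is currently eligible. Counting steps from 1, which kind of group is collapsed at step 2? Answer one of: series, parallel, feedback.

Step 1. feedback reduction of P2, P3
Step 2. parallel reduction of P1, [P2/(1-P2*P3)]
Step 3. collapse the loop ((P1+[P2/(1-P2*P3)]) forward, P4 return)
So the answer for step 2 is parallel.

Hence the answer: parallel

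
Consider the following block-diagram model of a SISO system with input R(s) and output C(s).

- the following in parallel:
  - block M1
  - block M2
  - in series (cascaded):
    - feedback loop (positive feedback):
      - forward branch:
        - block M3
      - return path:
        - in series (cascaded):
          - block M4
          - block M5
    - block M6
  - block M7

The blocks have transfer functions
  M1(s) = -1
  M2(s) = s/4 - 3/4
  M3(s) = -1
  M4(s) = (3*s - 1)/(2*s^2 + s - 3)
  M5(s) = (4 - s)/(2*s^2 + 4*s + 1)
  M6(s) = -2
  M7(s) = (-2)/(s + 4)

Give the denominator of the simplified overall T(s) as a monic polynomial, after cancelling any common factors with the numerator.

First reduce the diagram to T(s).

Step 1. series reduction of M4, M5, giving (-3*s^2 + 13*s - 4)/(4*s^4 + 10*s^3 - 11*s - 3)
Step 2. feedback reduction of M3, (M4*M5), giving (-4*s^4 - 10*s^3 + 11*s + 3)/(4*s^4 + 10*s^3 - 3*s^2 + 2*s - 7)
Step 3. combine [M3/(1-M3*(M4*M5))], M6 in series, giving (8*s^4 + 20*s^3 - 22*s - 6)/(4*s^4 + 10*s^3 - 3*s^2 + 2*s - 7)
Step 4. sum the parallel branches M1, M2, ([M3/(1-M3*(M4*M5))]*M6), M7, giving (4*s^6 + 30*s^5 + 31*s^4 - 29*s^3 + 7*s^2 - 427*s + 156)/(16*s^5 + 104*s^4 + 148*s^3 - 40*s^2 + 4*s - 112)
That last expression is T(s), already simplified. Scaling its denominator by 1/16 (the reciprocal of the leading coefficient) yields the monic denominator.

Answer: s^5 + 13*s^4/2 + 37*s^3/4 - 5*s^2/2 + s/4 - 7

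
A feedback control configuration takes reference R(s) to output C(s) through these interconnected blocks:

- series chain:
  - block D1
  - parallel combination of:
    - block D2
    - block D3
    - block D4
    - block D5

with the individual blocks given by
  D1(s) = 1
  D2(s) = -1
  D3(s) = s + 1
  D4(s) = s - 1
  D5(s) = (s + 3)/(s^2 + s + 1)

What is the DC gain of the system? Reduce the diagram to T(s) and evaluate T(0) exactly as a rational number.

The answer is 2.

Reasoning:
Step 1 - combine D2, D3, D4, D5 in parallel: (2*s^3 + s^2 + 2*s + 2)/(s^2 + s + 1)
Step 2 - series reduction of D1, (D2+D3+D4+D5): (2*s^3 + s^2 + 2*s + 2)/(s^2 + s + 1)
Step 2 gives the overall T(s). Then T(0) = 2/1 = 2.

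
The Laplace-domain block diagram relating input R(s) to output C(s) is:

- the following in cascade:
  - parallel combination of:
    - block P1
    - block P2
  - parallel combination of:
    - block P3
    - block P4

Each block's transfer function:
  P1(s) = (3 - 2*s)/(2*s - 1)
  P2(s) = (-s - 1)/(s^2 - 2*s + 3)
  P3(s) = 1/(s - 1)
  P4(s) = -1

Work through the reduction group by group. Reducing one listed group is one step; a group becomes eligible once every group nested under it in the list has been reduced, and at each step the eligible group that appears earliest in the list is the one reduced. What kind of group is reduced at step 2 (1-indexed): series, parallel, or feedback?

Step 1 - add P1, P2 (parallel)
Step 2 - sum the parallel branches P3, P4
Step 3 - combine (P1+P2), (P3+P4) in series
Step 2: parallel.

Final answer: parallel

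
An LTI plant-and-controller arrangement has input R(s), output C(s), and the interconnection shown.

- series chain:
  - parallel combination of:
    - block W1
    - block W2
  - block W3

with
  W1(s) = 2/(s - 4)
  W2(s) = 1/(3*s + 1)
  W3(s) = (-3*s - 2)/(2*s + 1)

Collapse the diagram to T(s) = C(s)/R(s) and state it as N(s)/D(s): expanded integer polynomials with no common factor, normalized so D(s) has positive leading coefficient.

The answer is (-21*s^2 - 8*s + 4)/(6*s^3 - 19*s^2 - 19*s - 4).

Reasoning:
[1] reduce the parallel group W1, W2 -> (7*s - 2)/(3*s^2 - 11*s - 4)
[2] combine (W1+W2), W3 in series - this is the overall T(s), already in the required normalized form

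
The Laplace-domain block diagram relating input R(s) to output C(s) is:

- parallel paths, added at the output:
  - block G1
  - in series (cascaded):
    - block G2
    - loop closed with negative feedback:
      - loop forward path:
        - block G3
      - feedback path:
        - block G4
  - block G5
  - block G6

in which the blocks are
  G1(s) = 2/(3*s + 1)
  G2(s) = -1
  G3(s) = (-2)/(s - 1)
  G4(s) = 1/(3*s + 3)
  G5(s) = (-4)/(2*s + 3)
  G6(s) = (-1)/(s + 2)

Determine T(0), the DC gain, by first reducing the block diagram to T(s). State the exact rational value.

Answer: -31/30

Working:
Step 1 - feedback reduction of G3, G4; result (-6*s - 6)/(3*s^2 - 5)
Step 2 - multiply G2, [G3/(1+G3*G4)] (series); result (6*s + 6)/(3*s^2 - 5)
Step 3 - combine G1, (G2*[G3/(1+G3*G4)]), G5, G6 in parallel; result (-6*s^4 + 99*s^3 + 361*s^2 + 311*s + 31)/(18*s^5 + 69*s^4 + 45*s^3 - 97*s^2 - 125*s - 30)
That last expression is T(s); at s = 0 only the constant terms survive, so T(0) = 31/(-30) = -31/30.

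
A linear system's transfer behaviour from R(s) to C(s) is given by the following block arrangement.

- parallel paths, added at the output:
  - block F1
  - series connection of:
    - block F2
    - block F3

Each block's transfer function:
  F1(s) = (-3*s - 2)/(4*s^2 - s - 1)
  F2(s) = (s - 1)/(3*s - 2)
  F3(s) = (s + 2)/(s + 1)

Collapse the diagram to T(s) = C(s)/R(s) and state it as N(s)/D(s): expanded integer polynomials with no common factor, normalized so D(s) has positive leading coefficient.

Step 1 - series reduction of F2, F3 -> (s^2 + s - 2)/(3*s^2 + s - 2)
Step 2 - add F1, (F2*F3) (parallel); the result is T(s) itself (integer coefficients, no common factor, positive leading denominator coefficient)

Final answer: (4*s^4 - 6*s^3 - 19*s^2 + 5*s + 6)/(12*s^4 + s^3 - 12*s^2 + s + 2)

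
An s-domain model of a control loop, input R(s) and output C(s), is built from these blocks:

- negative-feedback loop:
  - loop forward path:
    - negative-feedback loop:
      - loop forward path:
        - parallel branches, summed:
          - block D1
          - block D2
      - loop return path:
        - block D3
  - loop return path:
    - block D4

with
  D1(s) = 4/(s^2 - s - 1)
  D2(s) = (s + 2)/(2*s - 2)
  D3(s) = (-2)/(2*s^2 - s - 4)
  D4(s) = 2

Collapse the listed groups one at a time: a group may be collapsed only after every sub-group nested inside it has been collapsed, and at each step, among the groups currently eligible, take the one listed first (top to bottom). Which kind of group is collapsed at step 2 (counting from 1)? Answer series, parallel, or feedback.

The answer is feedback.

Reasoning:
Step 1: sum the parallel branches D1, D2
Step 2: close the feedback loop around (D1+D2), D3
Step 3: close the feedback loop around [(D1+D2)/(1+(D1+D2)*D3)], D4
At step 2 the group reduced is feedback.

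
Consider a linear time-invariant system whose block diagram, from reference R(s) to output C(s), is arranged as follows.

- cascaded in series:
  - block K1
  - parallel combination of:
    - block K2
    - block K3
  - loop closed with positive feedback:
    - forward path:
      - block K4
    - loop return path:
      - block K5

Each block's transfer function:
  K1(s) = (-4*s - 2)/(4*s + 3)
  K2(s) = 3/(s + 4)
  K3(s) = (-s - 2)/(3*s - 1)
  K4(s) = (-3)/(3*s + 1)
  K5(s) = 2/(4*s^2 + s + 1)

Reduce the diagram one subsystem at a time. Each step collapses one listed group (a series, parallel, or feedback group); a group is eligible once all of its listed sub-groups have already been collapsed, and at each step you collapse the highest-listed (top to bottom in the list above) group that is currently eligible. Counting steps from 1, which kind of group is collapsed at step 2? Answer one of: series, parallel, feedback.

The answer is feedback.

Reasoning:
[1] parallel reduction of K2, K3
[2] apply the feedback formula to K4, K5
[3] multiply K1, (K2+K3), [K4/(1-K4*K5)] (series)
The group at step 2 is a feedback group.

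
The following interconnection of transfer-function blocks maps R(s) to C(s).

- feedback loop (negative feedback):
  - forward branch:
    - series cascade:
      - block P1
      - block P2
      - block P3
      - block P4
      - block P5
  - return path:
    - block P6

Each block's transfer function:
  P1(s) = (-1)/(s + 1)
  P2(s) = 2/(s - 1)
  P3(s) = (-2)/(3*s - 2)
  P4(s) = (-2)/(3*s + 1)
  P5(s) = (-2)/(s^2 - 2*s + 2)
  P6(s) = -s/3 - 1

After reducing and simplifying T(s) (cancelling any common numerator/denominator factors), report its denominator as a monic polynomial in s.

First reduce the diagram to T(s).

[1] reduce the series chain P1, P2, P3, P4, P5; result 16/(9*s^6 - 21*s^5 + 13*s^4 + 19*s^3 - 26*s^2 + 2*s + 4)
[2] collapse the loop ((P1*P2*P3*P4*P5) forward, P6 return); result 48/(27*s^6 - 63*s^5 + 39*s^4 + 57*s^3 - 78*s^2 - 10*s - 36)
Step 2 gives the fully reduced T(s), with no common factor left to cancel. The denominator's leading coefficient is 27, so divide each of its coefficients by 27 to get the monic form.

Answer: s^6 - 7*s^5/3 + 13*s^4/9 + 19*s^3/9 - 26*s^2/9 - 10*s/27 - 4/3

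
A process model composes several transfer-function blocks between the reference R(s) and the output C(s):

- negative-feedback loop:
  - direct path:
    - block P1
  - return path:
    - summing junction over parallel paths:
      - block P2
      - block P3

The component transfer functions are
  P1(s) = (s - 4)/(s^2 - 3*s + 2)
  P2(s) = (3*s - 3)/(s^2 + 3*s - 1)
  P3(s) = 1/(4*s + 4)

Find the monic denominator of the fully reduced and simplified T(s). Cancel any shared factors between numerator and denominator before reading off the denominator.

Answer: s^5 + s^4 - 19*s^3/4 - 45*s^2/4 + 3*s/4 + 11

Working:
1. add P2, P3 (parallel): (13*s^2 + 3*s - 13)/(4*s^3 + 16*s^2 + 8*s - 4)
2. close the feedback loop around P1, (P2+P3): (4*s^4 - 56*s^2 - 36*s + 16)/(4*s^5 + 4*s^4 - 19*s^3 - 45*s^2 + 3*s + 44)
The result of step 2 is T(s) in lowest terms. Its denominator has leading coefficient 4; dividing the denominator through by 4 makes it monic.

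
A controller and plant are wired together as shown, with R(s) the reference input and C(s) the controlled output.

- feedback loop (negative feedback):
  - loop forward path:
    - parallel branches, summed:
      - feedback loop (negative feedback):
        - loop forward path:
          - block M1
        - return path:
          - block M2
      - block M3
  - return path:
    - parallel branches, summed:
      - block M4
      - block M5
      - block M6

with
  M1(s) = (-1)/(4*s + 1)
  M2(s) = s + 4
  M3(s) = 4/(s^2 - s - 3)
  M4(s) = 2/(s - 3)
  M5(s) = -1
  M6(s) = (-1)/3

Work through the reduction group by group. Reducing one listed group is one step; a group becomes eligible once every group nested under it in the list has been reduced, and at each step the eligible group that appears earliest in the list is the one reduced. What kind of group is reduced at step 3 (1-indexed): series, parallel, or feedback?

Step 1 - apply the feedback formula to M1, M2
Step 2 - add [M1/(1+M1*M2)], M3 (parallel)
Step 3 - combine M4, M5, M6 in parallel
Step 4 - feedback reduction of ([M1/(1+M1*M2)]+M3), (M4+M5+M6)
At step 3 the group reduced is parallel.

Answer: parallel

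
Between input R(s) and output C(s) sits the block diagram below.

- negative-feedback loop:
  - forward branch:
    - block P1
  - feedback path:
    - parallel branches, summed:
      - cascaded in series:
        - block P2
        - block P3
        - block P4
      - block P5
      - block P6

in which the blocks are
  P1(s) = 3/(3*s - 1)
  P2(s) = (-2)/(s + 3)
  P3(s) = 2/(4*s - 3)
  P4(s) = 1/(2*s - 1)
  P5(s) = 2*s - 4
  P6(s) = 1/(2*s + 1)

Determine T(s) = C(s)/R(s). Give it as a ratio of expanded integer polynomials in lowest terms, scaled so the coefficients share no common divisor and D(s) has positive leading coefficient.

Answer: (48*s^4 + 108*s^3 - 120*s^2 - 27*s + 27)/(144*s^5 + 116*s^4 - 804*s^3 + 481*s^2 + 93*s - 102)

Working:
1. series reduction of P2, P3, P4: (-4)/(8*s^3 + 14*s^2 - 27*s + 9)
2. sum the parallel branches (P2*P3*P4), P5, P6: (32*s^5 + 8*s^4 - 216*s^3 + 156*s^2 + 19*s - 31)/(16*s^4 + 36*s^3 - 40*s^2 - 9*s + 9)
3. collapse the loop (P1 forward, ((P2*P3*P4)+P5+P6) return): this yields T(s), and no further normalization is needed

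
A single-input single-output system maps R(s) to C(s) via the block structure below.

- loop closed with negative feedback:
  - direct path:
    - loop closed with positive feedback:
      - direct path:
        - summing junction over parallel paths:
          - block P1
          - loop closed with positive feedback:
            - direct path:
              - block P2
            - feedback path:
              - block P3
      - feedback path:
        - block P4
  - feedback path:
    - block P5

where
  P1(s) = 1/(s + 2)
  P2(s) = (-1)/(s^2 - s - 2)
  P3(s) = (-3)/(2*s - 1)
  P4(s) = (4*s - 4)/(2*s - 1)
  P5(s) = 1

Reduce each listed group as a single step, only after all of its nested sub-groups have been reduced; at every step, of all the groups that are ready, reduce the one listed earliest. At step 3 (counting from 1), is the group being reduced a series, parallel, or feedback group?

Step 1. close the feedback loop around P2, P3
Step 2. reduce the parallel group P1, [P2/(1-P2*P3)]
Step 3. collapse the loop ((P1+[P2/(1-P2*P3)]) forward, P4 return)
Step 4. reduce the feedback loop with forward [(P1+[P2/(1-P2*P3)])/(1-(P1+[P2/(1-P2*P3)])*P4)] and return P5
Step 3: feedback.

Hence the answer: feedback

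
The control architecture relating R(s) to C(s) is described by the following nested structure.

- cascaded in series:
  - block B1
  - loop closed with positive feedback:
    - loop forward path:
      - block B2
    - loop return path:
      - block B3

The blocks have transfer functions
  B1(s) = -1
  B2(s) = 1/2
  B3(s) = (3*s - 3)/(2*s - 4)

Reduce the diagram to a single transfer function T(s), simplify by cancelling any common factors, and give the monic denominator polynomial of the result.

(1) collapse the loop (B2 forward, B3 return) = (2*s - 4)/(s - 5)
(2) combine B1, [B2/(1-B2*B3)] in series = (4 - 2*s)/(s - 5)
The result of step 2 is T(s) in lowest terms. Its denominator already has leading coefficient 1, so it is monic as it stands.

Final answer: s - 5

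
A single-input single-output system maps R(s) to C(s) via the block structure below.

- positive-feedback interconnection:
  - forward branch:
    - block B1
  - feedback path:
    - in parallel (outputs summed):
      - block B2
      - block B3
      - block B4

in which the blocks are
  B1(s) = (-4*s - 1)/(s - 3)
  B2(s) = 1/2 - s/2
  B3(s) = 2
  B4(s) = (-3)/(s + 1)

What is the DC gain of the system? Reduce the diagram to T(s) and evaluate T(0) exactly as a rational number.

First reduce the diagram to T(s).

1. parallel reduction of B2, B3, B4 = (-s^2 + 4*s - 1)/(2*s + 2)
2. close the feedback loop around B1, (B2+B3+B4) = (8*s^2 + 10*s + 2)/(4*s^3 - 17*s^2 + 4*s + 7)
The step-2 result is T(s). Setting s = 0: T(0) = 2/7.

Answer: 2/7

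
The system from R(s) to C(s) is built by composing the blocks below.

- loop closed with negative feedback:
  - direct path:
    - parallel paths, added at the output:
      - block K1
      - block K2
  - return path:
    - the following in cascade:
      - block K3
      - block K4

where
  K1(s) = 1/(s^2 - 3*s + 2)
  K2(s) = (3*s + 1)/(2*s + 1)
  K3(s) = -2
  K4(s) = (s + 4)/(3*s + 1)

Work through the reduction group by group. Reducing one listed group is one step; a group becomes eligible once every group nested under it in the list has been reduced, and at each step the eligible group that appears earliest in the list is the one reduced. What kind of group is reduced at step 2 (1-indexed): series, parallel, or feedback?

Step 1: sum the parallel branches K1, K2
Step 2: cascade K3, K4
Step 3: collapse the loop ((K1+K2) forward, (K3*K4) return)
The group at step 2 is a series group.

Answer: series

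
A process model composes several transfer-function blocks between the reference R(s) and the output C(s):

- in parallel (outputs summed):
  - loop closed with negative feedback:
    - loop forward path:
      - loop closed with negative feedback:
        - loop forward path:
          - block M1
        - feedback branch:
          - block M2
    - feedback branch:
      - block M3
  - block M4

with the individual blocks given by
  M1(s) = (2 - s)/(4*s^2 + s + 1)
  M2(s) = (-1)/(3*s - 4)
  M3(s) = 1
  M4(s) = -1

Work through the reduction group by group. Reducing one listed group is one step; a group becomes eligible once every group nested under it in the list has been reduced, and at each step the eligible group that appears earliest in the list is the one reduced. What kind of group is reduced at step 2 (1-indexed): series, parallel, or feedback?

Step 1. apply the feedback formula to M1, M2
Step 2. close the feedback loop around [M1/(1+M1*M2)], M3
Step 3. add [[M1/(1+M1*M2)]/(1+[M1/(1+M1*M2)]*M3)], M4 (parallel)
At step 2 the group reduced is feedback.

Answer: feedback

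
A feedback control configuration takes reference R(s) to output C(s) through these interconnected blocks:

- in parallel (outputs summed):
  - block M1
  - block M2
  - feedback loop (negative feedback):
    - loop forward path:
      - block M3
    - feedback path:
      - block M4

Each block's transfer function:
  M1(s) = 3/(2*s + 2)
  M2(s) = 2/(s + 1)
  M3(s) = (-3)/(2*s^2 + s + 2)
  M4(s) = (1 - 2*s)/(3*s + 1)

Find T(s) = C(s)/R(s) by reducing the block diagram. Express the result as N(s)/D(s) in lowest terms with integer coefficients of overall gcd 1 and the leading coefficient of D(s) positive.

Reducing step by step:

(1) reduce the feedback loop with forward M3 and return M4, giving (-9*s - 3)/(6*s^3 + 5*s^2 + 13*s - 1)
(2) sum the parallel branches M1, M2, [M3/(1+M3*M4)], which is the overall transfer function T(s) = C(s)/R(s) in lowest terms

Answer: (42*s^3 + 17*s^2 + 67*s - 13)/(12*s^4 + 22*s^3 + 36*s^2 + 24*s - 2)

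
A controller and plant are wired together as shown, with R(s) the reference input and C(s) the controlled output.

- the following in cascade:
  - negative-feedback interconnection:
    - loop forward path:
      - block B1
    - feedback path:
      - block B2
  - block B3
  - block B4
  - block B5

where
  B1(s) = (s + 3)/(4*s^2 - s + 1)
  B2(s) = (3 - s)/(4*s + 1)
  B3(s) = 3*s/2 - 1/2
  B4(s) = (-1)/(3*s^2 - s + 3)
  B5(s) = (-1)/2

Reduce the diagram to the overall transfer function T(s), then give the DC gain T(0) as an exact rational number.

Step 1. apply the feedback formula to B1, B2 gives (4*s^2 + 13*s + 3)/(16*s^3 - s^2 + 3*s + 10)
Step 2. multiply [B1/(1+B1*B2)], B3, B4, B5 (series) gives (12*s^3 + 35*s^2 - 4*s - 3)/(192*s^5 - 76*s^4 + 232*s^3 + 96*s^2 - 4*s + 120)
Evaluating the step-2 result (the overall T(s)) at s = 0 gives T(0) = -3/120 = -1/40.

Answer: -1/40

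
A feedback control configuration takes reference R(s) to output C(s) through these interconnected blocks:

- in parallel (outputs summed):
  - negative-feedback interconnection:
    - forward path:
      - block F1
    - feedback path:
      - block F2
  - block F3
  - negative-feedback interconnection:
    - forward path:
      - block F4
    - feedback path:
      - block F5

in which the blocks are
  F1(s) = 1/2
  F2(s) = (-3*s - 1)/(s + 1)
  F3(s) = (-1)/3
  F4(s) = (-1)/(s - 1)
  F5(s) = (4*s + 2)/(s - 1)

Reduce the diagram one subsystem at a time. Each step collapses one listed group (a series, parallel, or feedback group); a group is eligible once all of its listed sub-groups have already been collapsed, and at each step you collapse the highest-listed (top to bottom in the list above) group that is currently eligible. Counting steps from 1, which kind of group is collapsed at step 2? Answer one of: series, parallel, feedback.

1. collapse the loop (F1 forward, F2 return)
2. feedback reduction of F4, F5
3. sum the parallel branches [F1/(1+F1*F2)], F3, [F4/(1+F4*F5)]
At step 2 the group reduced is feedback.

Therefore the answer is feedback.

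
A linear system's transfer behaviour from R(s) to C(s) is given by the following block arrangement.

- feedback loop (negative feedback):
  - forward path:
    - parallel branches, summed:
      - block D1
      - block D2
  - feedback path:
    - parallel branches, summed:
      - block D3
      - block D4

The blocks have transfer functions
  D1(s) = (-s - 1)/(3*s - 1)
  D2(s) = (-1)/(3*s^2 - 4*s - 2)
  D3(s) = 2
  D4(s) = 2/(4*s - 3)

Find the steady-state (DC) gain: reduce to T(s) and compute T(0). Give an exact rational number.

The answer is 1/2.

Reasoning:
Step 1 - combine D1, D2 in parallel: (-3*s^3 + s^2 + 3*s + 3)/(9*s^3 - 15*s^2 - 2*s + 2)
Step 2 - combine D3, D4 in parallel: (8*s - 4)/(4*s - 3)
Step 3 - feedback reduction of (D1+D2), (D3+D4): (-12*s^4 + 13*s^3 + 9*s^2 + 3*s - 9)/(12*s^4 - 67*s^3 + 57*s^2 + 26*s - 18)
The step-3 result is T(s). Setting s = 0: T(0) = -9/(-18) = 1/2.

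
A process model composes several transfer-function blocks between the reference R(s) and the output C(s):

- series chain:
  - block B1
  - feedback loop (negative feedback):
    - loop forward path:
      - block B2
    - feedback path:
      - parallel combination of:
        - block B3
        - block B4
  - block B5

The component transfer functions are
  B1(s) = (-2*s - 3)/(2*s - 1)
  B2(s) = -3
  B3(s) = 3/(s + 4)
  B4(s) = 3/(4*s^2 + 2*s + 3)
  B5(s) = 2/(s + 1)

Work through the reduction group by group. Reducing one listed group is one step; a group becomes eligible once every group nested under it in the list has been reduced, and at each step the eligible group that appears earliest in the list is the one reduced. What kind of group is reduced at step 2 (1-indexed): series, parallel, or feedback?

Step 1. add B3, B4 (parallel)
Step 2. apply the feedback formula to B2, (B3+B4)
Step 3. series reduction of B1, [B2/(1+B2*(B3+B4))], B5
Step 2 collapses a feedback group.

Answer: feedback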